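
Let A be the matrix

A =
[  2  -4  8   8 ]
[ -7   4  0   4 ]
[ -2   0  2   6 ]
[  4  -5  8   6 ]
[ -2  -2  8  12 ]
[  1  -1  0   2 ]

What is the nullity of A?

1

Row reduce to echelon form.
R2 ← R2 + (7/2)·R1: [0, -10, 28, 32]
R3 ← R3 + R1: [0, -4, 10, 14]
R4 ← R4 − (2)·R1: [0, 3, -8, -10]
R5 ← R5 + R1: [0, -6, 16, 20]
R6 ← R6 − (1/2)·R1: [0, 1, -4, -2]
R3 ← R3 − (2/5)·R2: [0, 0, -6/5, 6/5]
R4 ← R4 + (3/10)·R2: [0, 0, 2/5, -2/5]
R5 ← R5 − (3/5)·R2: [0, 0, -4/5, 4/5]
R6 ← R6 + (1/10)·R2: [0, 0, -6/5, 6/5]
R4 ← R4 + (1/3)·R3: [0, 0, 0, 0]
R5 ← R5 − (2/3)·R3: [0, 0, 0, 0]
R6 ← R6 − R3: [0, 0, 0, 0]
3 nonzero rows, so rank(A) = 3.
A has 4 columns; by rank–nullity, nullity = 4 − 3 = 1.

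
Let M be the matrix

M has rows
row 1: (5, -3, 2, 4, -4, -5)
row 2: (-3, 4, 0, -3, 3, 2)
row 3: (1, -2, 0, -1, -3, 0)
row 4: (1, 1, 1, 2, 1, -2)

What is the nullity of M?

3

Row reduce to echelon form.
R2 ← R2 + (3/5)·R1: [0, 11/5, 6/5, -3/5, 3/5, -1]
R3 ← R3 − (1/5)·R1: [0, -7/5, -2/5, -9/5, -11/5, 1]
R4 ← R4 − (1/5)·R1: [0, 8/5, 3/5, 6/5, 9/5, -1]
R3 ← R3 + (7/11)·R2: [0, 0, 4/11, -24/11, -20/11, 4/11]
R4 ← R4 − (8/11)·R2: [0, 0, -3/11, 18/11, 15/11, -3/11]
R4 ← R4 + (3/4)·R3: [0, 0, 0, 0, 0, 0]
3 nonzero rows, so rank(M) = 3.
M has 6 columns; by rank–nullity, nullity = 6 − 3 = 3.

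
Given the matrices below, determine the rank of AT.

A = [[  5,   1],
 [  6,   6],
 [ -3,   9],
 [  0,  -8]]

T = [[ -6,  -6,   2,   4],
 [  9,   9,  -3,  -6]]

First compute AT:
[[-21, -21,   7,  14],
 [ 18,  18,  -6, -12],
 [ 99,  99, -33, -66],
 [-72, -72,  24,  48]]
Now row reduce the product.
R2 ← R2 + (6/7)·R1: [0, 0, 0, 0]
R3 ← R3 + (33/7)·R1: [0, 0, 0, 0]
R4 ← R4 − (24/7)·R1: [0, 0, 0, 0]
1 nonzero row, so rank(AT) = 1.

1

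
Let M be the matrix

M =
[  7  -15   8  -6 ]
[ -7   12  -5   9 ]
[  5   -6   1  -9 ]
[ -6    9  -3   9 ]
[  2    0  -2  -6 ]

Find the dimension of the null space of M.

2

Row reduce to echelon form.
R2 ← R2 + R1: [0, -3, 3, 3]
R3 ← R3 − (5/7)·R1: [0, 33/7, -33/7, -33/7]
R4 ← R4 + (6/7)·R1: [0, -27/7, 27/7, 27/7]
R5 ← R5 − (2/7)·R1: [0, 30/7, -30/7, -30/7]
R3 ← R3 + (11/7)·R2: [0, 0, 0, 0]
R4 ← R4 − (9/7)·R2: [0, 0, 0, 0]
R5 ← R5 + (10/7)·R2: [0, 0, 0, 0]
2 nonzero rows, so rank(M) = 2.
M has 4 columns; by rank–nullity, nullity = 4 − 2 = 2.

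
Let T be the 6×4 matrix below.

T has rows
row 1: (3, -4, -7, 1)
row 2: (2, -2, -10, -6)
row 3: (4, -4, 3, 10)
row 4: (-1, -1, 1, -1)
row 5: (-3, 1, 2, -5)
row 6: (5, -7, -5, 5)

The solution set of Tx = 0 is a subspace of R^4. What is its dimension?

Row reduce to echelon form.
R2 ← R2 − (2/3)·R1: [0, 2/3, -16/3, -20/3]
R3 ← R3 − (4/3)·R1: [0, 4/3, 37/3, 26/3]
R4 ← R4 + (1/3)·R1: [0, -7/3, -4/3, -2/3]
R5 ← R5 + R1: [0, -3, -5, -4]
R6 ← R6 − (5/3)·R1: [0, -1/3, 20/3, 10/3]
R3 ← R3 − (2)·R2: [0, 0, 23, 22]
R4 ← R4 + (7/2)·R2: [0, 0, -20, -24]
R5 ← R5 + (9/2)·R2: [0, 0, -29, -34]
R6 ← R6 + (1/2)·R2: [0, 0, 4, 0]
R4 ← R4 + (20/23)·R3: [0, 0, 0, -112/23]
R5 ← R5 + (29/23)·R3: [0, 0, 0, -144/23]
R6 ← R6 − (4/23)·R3: [0, 0, 0, -88/23]
R5 ← R5 − (9/7)·R4: [0, 0, 0, 0]
R6 ← R6 − (11/14)·R4: [0, 0, 0, 0]
4 nonzero rows, so rank(T) = 4.
T has 4 columns; by rank–nullity, nullity = 4 − 4 = 0.

0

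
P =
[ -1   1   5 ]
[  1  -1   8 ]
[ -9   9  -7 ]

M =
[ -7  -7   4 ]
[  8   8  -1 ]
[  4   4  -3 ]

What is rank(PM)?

2

First compute PM:
[[ 35,  35, -20],
 [ 17,  17, -19],
 [107, 107, -24]]
Now row reduce the product.
R2 ← R2 − (17/35)·R1: [0, 0, -65/7]
R3 ← R3 − (107/35)·R1: [0, 0, 260/7]
R3 ← R3 + (4)·R2: [0, 0, 0]
2 nonzero rows, so rank(PM) = 2.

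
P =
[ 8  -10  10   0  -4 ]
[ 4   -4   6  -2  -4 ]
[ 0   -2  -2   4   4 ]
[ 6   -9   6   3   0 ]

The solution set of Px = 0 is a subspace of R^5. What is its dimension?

3

Row reduce to echelon form.
R2 ← R2 − (1/2)·R1: [0, 1, 1, -2, -2]
R4 ← R4 − (3/4)·R1: [0, -3/2, -3/2, 3, 3]
R3 ← R3 + (2)·R2: [0, 0, 0, 0, 0]
R4 ← R4 + (3/2)·R2: [0, 0, 0, 0, 0]
2 nonzero rows, so rank(P) = 2.
P has 5 columns; by rank–nullity, nullity = 5 − 2 = 3.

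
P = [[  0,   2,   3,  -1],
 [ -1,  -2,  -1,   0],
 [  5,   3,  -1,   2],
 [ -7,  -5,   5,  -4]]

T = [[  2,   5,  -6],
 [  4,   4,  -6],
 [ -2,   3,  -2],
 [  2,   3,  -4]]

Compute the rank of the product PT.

2

First compute PT:
[[  0,  14, -14],
 [ -8, -16,  20],
 [ 28,  40, -54],
 [-52, -52,  78]]
Now row reduce the product.
Swap R1 ↔ R2
R3 ← R3 + (7/2)·R1: [0, -16, 16]
R4 ← R4 − (13/2)·R1: [0, 52, -52]
R3 ← R3 + (8/7)·R2: [0, 0, 0]
R4 ← R4 − (26/7)·R2: [0, 0, 0]
2 nonzero rows, so rank(PT) = 2.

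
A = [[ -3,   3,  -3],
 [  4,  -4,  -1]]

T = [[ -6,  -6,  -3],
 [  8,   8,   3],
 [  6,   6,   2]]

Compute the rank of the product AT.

First compute AT:
[[ 24,  24,  12],
 [-62, -62, -26]]
Now row reduce the product.
R2 ← R2 + (31/12)·R1: [0, 0, 5]
2 nonzero rows, so rank(AT) = 2.

2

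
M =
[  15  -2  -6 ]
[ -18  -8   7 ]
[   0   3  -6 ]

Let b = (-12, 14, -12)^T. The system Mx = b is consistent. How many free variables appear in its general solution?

Row reduce the augmented matrix [M | b].
R2 ← R2 + (6/5)·R1: [0, -52/5, -1/5, -2/5]
R3 ← R3 + (15/52)·R2: [0, 0, -315/52, -315/26]
The echelon form has 3 nonzero rows, and every pivot lies in the first 3 columns, so rank(M) = rank([M|b]) = 3.
The system is consistent.
Free variables = (unknowns) − (rank) = 3 − 3 = 0.

0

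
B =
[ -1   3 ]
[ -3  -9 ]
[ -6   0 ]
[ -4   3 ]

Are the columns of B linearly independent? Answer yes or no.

yes

Row reduce B to echelon form.
R2 ← R2 − (3)·R1: [0, -18]
R3 ← R3 − (6)·R1: [0, -18]
R4 ← R4 − (4)·R1: [0, -9]
R3 ← R3 − R2: [0, 0]
R4 ← R4 − (1/2)·R2: [0, 0]
2 pivots among 2 columns.
Every column is a pivot column, so the columns are linearly independent.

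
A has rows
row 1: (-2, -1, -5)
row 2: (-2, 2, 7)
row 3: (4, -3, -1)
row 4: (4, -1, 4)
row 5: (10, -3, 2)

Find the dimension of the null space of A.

0

Row reduce to echelon form.
R2 ← R2 − R1: [0, 3, 12]
R3 ← R3 + (2)·R1: [0, -5, -11]
R4 ← R4 + (2)·R1: [0, -3, -6]
R5 ← R5 + (5)·R1: [0, -8, -23]
R3 ← R3 + (5/3)·R2: [0, 0, 9]
R4 ← R4 + R2: [0, 0, 6]
R5 ← R5 + (8/3)·R2: [0, 0, 9]
R4 ← R4 − (2/3)·R3: [0, 0, 0]
R5 ← R5 − R3: [0, 0, 0]
3 nonzero rows, so rank(A) = 3.
A has 3 columns; by rank–nullity, nullity = 3 − 3 = 0.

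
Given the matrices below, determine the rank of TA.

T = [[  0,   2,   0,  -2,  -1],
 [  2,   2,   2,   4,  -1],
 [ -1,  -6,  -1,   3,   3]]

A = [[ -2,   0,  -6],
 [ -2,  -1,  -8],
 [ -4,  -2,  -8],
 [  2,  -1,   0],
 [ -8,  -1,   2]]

2

First compute TA:
[[  0,   1, -18],
 [  0,  -9, -46],
 [  0,   2,  68]]
Now row reduce the product.
R2 ← R2 + (9)·R1: [0, 0, -208]
R3 ← R3 − (2)·R1: [0, 0, 104]
R3 ← R3 + (1/2)·R2: [0, 0, 0]
2 nonzero rows, so rank(TA) = 2.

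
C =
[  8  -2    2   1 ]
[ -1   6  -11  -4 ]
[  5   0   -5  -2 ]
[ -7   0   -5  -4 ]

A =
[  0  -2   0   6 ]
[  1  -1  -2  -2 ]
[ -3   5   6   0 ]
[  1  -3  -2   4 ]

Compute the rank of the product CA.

2

First compute CA:
[[ -7,  -7,  14,  56],
 [ 35, -47, -70, -34],
 [ 13, -29, -26,  22],
 [ 11,   1, -22, -58]]
Now row reduce the product.
R2 ← R2 + (5)·R1: [0, -82, 0, 246]
R3 ← R3 + (13/7)·R1: [0, -42, 0, 126]
R4 ← R4 + (11/7)·R1: [0, -10, 0, 30]
R3 ← R3 − (21/41)·R2: [0, 0, 0, 0]
R4 ← R4 − (5/41)·R2: [0, 0, 0, 0]
2 nonzero rows, so rank(CA) = 2.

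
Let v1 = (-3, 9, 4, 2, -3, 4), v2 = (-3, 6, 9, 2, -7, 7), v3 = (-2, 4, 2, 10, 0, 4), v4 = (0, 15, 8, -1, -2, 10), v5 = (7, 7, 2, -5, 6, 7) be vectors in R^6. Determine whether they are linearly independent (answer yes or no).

no

Form the matrix with these vectors as rows and row reduce.
R2 ← R2 − R1: [0, -3, 5, 0, -4, 3]
R3 ← R3 − (2/3)·R1: [0, -2, -2/3, 26/3, 2, 4/3]
R5 ← R5 + (7/3)·R1: [0, 28, 34/3, -1/3, -1, 49/3]
R3 ← R3 − (2/3)·R2: [0, 0, -4, 26/3, 14/3, -2/3]
R4 ← R4 + (5)·R2: [0, 0, 33, -1, -22, 25]
R5 ← R5 + (28/3)·R2: [0, 0, 58, -1/3, -115/3, 133/3]
R4 ← R4 + (33/4)·R3: [0, 0, 0, 141/2, 33/2, 39/2]
R5 ← R5 + (29/2)·R3: [0, 0, 0, 376/3, 88/3, 104/3]
R5 ← R5 − (16/9)·R4: [0, 0, 0, 0, 0, 0]
4 nonzero rows, so the 5 vectors span a space of dimension 4.
Since 4 < 5, the vectors are linearly dependent.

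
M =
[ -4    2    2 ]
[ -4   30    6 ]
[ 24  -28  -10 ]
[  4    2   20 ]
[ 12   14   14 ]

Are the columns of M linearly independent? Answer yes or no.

Row reduce M to echelon form.
R2 ← R2 − R1: [0, 28, 4]
R3 ← R3 + (6)·R1: [0, -16, 2]
R4 ← R4 + R1: [0, 4, 22]
R5 ← R5 + (3)·R1: [0, 20, 20]
R3 ← R3 + (4/7)·R2: [0, 0, 30/7]
R4 ← R4 − (1/7)·R2: [0, 0, 150/7]
R5 ← R5 − (5/7)·R2: [0, 0, 120/7]
R4 ← R4 − (5)·R3: [0, 0, 0]
R5 ← R5 − (4)·R3: [0, 0, 0]
3 pivots among 3 columns.
Every column is a pivot column, so the columns are linearly independent.

yes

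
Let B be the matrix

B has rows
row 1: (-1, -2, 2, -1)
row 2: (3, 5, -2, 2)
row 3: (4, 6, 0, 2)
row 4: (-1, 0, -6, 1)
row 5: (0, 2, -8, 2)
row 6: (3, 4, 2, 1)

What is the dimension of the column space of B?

2

Row reduce to echelon form.
R2 ← R2 + (3)·R1: [0, -1, 4, -1]
R3 ← R3 + (4)·R1: [0, -2, 8, -2]
R4 ← R4 − R1: [0, 2, -8, 2]
R6 ← R6 + (3)·R1: [0, -2, 8, -2]
R3 ← R3 − (2)·R2: [0, 0, 0, 0]
R4 ← R4 + (2)·R2: [0, 0, 0, 0]
R5 ← R5 + (2)·R2: [0, 0, 0, 0]
R6 ← R6 − (2)·R2: [0, 0, 0, 0]
Echelon form has 2 nonzero rows, so rank(B) = 2.
The column space has dimension equal to the rank: 2.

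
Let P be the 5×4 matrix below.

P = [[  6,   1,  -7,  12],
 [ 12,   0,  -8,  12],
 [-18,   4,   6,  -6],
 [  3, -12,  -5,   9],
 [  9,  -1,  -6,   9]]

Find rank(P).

Row reduce to echelon form.
R2 ← R2 − (2)·R1: [0, -2, 6, -12]
R3 ← R3 + (3)·R1: [0, 7, -15, 30]
R4 ← R4 − (1/2)·R1: [0, -25/2, -3/2, 3]
R5 ← R5 − (3/2)·R1: [0, -5/2, 9/2, -9]
R3 ← R3 + (7/2)·R2: [0, 0, 6, -12]
R4 ← R4 − (25/4)·R2: [0, 0, -39, 78]
R5 ← R5 − (5/4)·R2: [0, 0, -3, 6]
R4 ← R4 + (13/2)·R3: [0, 0, 0, 0]
R5 ← R5 + (1/2)·R3: [0, 0, 0, 0]
Echelon form has 3 nonzero rows, so rank(P) = 3.

3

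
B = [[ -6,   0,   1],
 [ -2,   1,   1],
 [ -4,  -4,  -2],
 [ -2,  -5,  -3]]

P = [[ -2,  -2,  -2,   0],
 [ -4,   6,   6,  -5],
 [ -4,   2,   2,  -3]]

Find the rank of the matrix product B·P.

2

First compute BP:
[[  8,  14,  14,  -3],
 [ -4,  12,  12,  -8],
 [ 32, -20, -20,  26],
 [ 36, -32, -32,  34]]
Now row reduce the product.
R2 ← R2 + (1/2)·R1: [0, 19, 19, -19/2]
R3 ← R3 − (4)·R1: [0, -76, -76, 38]
R4 ← R4 − (9/2)·R1: [0, -95, -95, 95/2]
R3 ← R3 + (4)·R2: [0, 0, 0, 0]
R4 ← R4 + (5)·R2: [0, 0, 0, 0]
2 nonzero rows, so rank(BP) = 2.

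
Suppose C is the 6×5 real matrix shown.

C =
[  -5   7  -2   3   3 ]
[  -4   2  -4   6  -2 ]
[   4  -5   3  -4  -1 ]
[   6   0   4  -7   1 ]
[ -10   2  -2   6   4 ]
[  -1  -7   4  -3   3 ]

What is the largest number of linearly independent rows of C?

Row reduce to echelon form.
R2 ← R2 − (4/5)·R1: [0, -18/5, -12/5, 18/5, -22/5]
R3 ← R3 + (4/5)·R1: [0, 3/5, 7/5, -8/5, 7/5]
R4 ← R4 + (6/5)·R1: [0, 42/5, 8/5, -17/5, 23/5]
R5 ← R5 − (2)·R1: [0, -12, 2, 0, -2]
R6 ← R6 − (1/5)·R1: [0, -42/5, 22/5, -18/5, 12/5]
R3 ← R3 + (1/6)·R2: [0, 0, 1, -1, 2/3]
R4 ← R4 + (7/3)·R2: [0, 0, -4, 5, -17/3]
R5 ← R5 − (10/3)·R2: [0, 0, 10, -12, 38/3]
R6 ← R6 − (7/3)·R2: [0, 0, 10, -12, 38/3]
R4 ← R4 + (4)·R3: [0, 0, 0, 1, -3]
R5 ← R5 − (10)·R3: [0, 0, 0, -2, 6]
R6 ← R6 − (10)·R3: [0, 0, 0, -2, 6]
R5 ← R5 + (2)·R4: [0, 0, 0, 0, 0]
R6 ← R6 + (2)·R4: [0, 0, 0, 0, 0]
Echelon form has 4 nonzero rows, so rank(C) = 4.
The rank gives the maximum number of linearly independent rows: 4.

4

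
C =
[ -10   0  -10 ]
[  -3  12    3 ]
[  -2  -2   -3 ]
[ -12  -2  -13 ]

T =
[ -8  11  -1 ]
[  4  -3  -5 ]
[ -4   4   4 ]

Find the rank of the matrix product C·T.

First compute CT:
[[120, -150, -30],
 [ 60, -57, -45],
 [ 20, -28,   0],
 [140, -178, -30]]
Now row reduce the product.
R2 ← R2 − (1/2)·R1: [0, 18, -30]
R3 ← R3 − (1/6)·R1: [0, -3, 5]
R4 ← R4 − (7/6)·R1: [0, -3, 5]
R3 ← R3 + (1/6)·R2: [0, 0, 0]
R4 ← R4 + (1/6)·R2: [0, 0, 0]
2 nonzero rows, so rank(CT) = 2.

2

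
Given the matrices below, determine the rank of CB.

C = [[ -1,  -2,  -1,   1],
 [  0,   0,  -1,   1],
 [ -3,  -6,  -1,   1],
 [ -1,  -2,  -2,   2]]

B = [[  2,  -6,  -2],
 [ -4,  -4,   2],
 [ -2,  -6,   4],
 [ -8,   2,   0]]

First compute CB:
[[  0,  22,  -6],
 [ -6,   8,  -4],
 [ 12,  50, -10],
 [ -6,  30, -10]]
Now row reduce the product.
Swap R1 ↔ R2
R3 ← R3 + (2)·R1: [0, 66, -18]
R4 ← R4 − R1: [0, 22, -6]
R3 ← R3 − (3)·R2: [0, 0, 0]
R4 ← R4 − R2: [0, 0, 0]
2 nonzero rows, so rank(CB) = 2.

2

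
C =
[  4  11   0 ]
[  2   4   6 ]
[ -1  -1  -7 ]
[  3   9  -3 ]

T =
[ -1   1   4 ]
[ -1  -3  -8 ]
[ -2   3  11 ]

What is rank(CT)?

First compute CT:
[[-15, -29, -72],
 [-18,   8,  42],
 [ 16, -19, -73],
 [ -6, -33, -93]]
Now row reduce the product.
R2 ← R2 − (6/5)·R1: [0, 214/5, 642/5]
R3 ← R3 + (16/15)·R1: [0, -749/15, -749/5]
R4 ← R4 − (2/5)·R1: [0, -107/5, -321/5]
R3 ← R3 + (7/6)·R2: [0, 0, 0]
R4 ← R4 + (1/2)·R2: [0, 0, 0]
2 nonzero rows, so rank(CT) = 2.

2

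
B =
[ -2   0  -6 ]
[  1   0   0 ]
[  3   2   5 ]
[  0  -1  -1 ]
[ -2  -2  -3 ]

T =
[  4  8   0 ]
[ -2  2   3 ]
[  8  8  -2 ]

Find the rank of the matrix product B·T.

3

First compute BT:
[[-56, -64,  12],
 [  4,   8,   0],
 [ 48,  68,  -4],
 [ -6, -10,  -1],
 [-28, -44,   0]]
Now row reduce the product.
R2 ← R2 + (1/14)·R1: [0, 24/7, 6/7]
R3 ← R3 + (6/7)·R1: [0, 92/7, 44/7]
R4 ← R4 − (3/28)·R1: [0, -22/7, -16/7]
R5 ← R5 − (1/2)·R1: [0, -12, -6]
R3 ← R3 − (23/6)·R2: [0, 0, 3]
R4 ← R4 + (11/12)·R2: [0, 0, -3/2]
R5 ← R5 + (7/2)·R2: [0, 0, -3]
R4 ← R4 + (1/2)·R3: [0, 0, 0]
R5 ← R5 + R3: [0, 0, 0]
3 nonzero rows, so rank(BT) = 3.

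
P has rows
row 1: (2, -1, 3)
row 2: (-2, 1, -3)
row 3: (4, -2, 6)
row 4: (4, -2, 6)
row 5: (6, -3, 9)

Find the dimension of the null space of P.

Row reduce to echelon form.
R2 ← R2 + R1: [0, 0, 0]
R3 ← R3 − (2)·R1: [0, 0, 0]
R4 ← R4 − (2)·R1: [0, 0, 0]
R5 ← R5 − (3)·R1: [0, 0, 0]
1 nonzero row, so rank(P) = 1.
P has 3 columns; by rank–nullity, nullity = 3 − 1 = 2.

2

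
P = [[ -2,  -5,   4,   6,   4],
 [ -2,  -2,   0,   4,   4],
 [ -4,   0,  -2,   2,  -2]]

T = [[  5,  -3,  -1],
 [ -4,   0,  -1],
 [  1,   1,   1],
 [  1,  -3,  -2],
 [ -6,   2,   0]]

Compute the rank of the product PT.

2

First compute PT:
[[ -4,   0,  -1],
 [-22,   2,  -4],
 [ -8,   0,  -2]]
Now row reduce the product.
R2 ← R2 − (11/2)·R1: [0, 2, 3/2]
R3 ← R3 − (2)·R1: [0, 0, 0]
2 nonzero rows, so rank(PT) = 2.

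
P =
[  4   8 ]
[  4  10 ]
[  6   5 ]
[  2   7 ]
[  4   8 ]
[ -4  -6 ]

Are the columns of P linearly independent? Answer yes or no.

Row reduce P to echelon form.
R2 ← R2 − R1: [0, 2]
R3 ← R3 − (3/2)·R1: [0, -7]
R4 ← R4 − (1/2)·R1: [0, 3]
R5 ← R5 − R1: [0, 0]
R6 ← R6 + R1: [0, 2]
R3 ← R3 + (7/2)·R2: [0, 0]
R4 ← R4 − (3/2)·R2: [0, 0]
R6 ← R6 − R2: [0, 0]
2 pivots among 2 columns.
Every column is a pivot column, so the columns are linearly independent.

yes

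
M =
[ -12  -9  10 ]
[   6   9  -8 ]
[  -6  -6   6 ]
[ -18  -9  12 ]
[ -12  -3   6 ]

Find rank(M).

Row reduce to echelon form.
R2 ← R2 + (1/2)·R1: [0, 9/2, -3]
R3 ← R3 − (1/2)·R1: [0, -3/2, 1]
R4 ← R4 − (3/2)·R1: [0, 9/2, -3]
R5 ← R5 − R1: [0, 6, -4]
R3 ← R3 + (1/3)·R2: [0, 0, 0]
R4 ← R4 − R2: [0, 0, 0]
R5 ← R5 − (4/3)·R2: [0, 0, 0]
Echelon form has 2 nonzero rows, so rank(M) = 2.

2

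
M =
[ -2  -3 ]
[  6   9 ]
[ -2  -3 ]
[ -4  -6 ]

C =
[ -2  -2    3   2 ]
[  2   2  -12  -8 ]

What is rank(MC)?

First compute MC:
[[ -2,  -2,  30,  20],
 [  6,   6, -90, -60],
 [ -2,  -2,  30,  20],
 [ -4,  -4,  60,  40]]
Now row reduce the product.
R2 ← R2 + (3)·R1: [0, 0, 0, 0]
R3 ← R3 − R1: [0, 0, 0, 0]
R4 ← R4 − (2)·R1: [0, 0, 0, 0]
1 nonzero row, so rank(MC) = 1.

1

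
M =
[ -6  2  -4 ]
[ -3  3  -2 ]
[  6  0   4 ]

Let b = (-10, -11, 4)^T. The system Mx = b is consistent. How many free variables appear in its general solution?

Row reduce the augmented matrix [M | b].
R2 ← R2 − (1/2)·R1: [0, 2, 0, -6]
R3 ← R3 + R1: [0, 2, 0, -6]
R3 ← R3 − R2: [0, 0, 0, 0]
The echelon form has 2 nonzero rows, and every pivot lies in the first 3 columns, so rank(M) = rank([M|b]) = 2.
The system is consistent.
Free variables = (unknowns) − (rank) = 3 − 2 = 1.

1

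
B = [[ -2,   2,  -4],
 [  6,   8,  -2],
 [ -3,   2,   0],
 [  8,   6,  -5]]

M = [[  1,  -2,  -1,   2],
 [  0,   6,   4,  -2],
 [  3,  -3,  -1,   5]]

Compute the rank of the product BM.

2

First compute BM:
[[-14,  28,  14, -28],
 [  0,  42,  28, -14],
 [ -3,  18,  11, -10],
 [ -7,  35,  21, -21]]
Now row reduce the product.
R3 ← R3 − (3/14)·R1: [0, 12, 8, -4]
R4 ← R4 − (1/2)·R1: [0, 21, 14, -7]
R3 ← R3 − (2/7)·R2: [0, 0, 0, 0]
R4 ← R4 − (1/2)·R2: [0, 0, 0, 0]
2 nonzero rows, so rank(BM) = 2.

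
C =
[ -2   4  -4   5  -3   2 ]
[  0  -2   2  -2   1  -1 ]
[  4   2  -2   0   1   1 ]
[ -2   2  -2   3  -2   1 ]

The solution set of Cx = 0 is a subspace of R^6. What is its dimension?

Row reduce to echelon form.
R3 ← R3 + (2)·R1: [0, 10, -10, 10, -5, 5]
R4 ← R4 − R1: [0, -2, 2, -2, 1, -1]
R3 ← R3 + (5)·R2: [0, 0, 0, 0, 0, 0]
R4 ← R4 − R2: [0, 0, 0, 0, 0, 0]
2 nonzero rows, so rank(C) = 2.
C has 6 columns; by rank–nullity, nullity = 6 − 2 = 4.

4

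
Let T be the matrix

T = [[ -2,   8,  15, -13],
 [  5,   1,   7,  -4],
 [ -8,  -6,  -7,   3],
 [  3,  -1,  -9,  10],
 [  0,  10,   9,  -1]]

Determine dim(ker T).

0

Row reduce to echelon form.
R2 ← R2 + (5/2)·R1: [0, 21, 89/2, -73/2]
R3 ← R3 − (4)·R1: [0, -38, -67, 55]
R4 ← R4 + (3/2)·R1: [0, 11, 27/2, -19/2]
R3 ← R3 + (38/21)·R2: [0, 0, 284/21, -232/21]
R4 ← R4 − (11/21)·R2: [0, 0, -206/21, 202/21]
R5 ← R5 − (10/21)·R2: [0, 0, -256/21, 344/21]
R4 ← R4 + (103/142)·R3: [0, 0, 0, 114/71]
R5 ← R5 + (64/71)·R3: [0, 0, 0, 456/71]
R5 ← R5 − (4)·R4: [0, 0, 0, 0]
4 nonzero rows, so rank(T) = 4.
T has 4 columns; by rank–nullity, nullity = 4 − 4 = 0.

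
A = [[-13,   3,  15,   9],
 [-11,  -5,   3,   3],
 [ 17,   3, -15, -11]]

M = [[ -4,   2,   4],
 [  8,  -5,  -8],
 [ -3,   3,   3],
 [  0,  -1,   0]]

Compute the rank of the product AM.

2

First compute AM:
[[ 31,  -5, -31],
 [ -5,   9,   5],
 [  1, -15,  -1]]
Now row reduce the product.
R2 ← R2 + (5/31)·R1: [0, 254/31, 0]
R3 ← R3 − (1/31)·R1: [0, -460/31, 0]
R3 ← R3 + (230/127)·R2: [0, 0, 0]
2 nonzero rows, so rank(AM) = 2.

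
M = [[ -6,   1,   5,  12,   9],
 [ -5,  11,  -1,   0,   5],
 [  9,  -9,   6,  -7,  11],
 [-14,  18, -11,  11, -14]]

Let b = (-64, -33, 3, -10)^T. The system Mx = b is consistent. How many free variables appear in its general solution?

1

Row reduce the augmented matrix [M | b].
R2 ← R2 − (5/6)·R1: [0, 61/6, -31/6, -10, -5/2, 61/3]
R3 ← R3 + (3/2)·R1: [0, -15/2, 27/2, 11, 49/2, -93]
R4 ← R4 − (7/3)·R1: [0, 47/3, -68/3, -17, -35, 418/3]
R3 ← R3 + (45/61)·R2: [0, 0, 591/61, 221/61, 1382/61, -78]
R4 ← R4 − (94/61)·R2: [0, 0, -897/61, -97/61, -1900/61, 108]
R4 ← R4 + (299/197)·R3: [0, 0, 0, 770/197, 638/197, -2046/197]
The echelon form has 4 nonzero rows, and every pivot lies in the first 5 columns, so rank(M) = rank([M|b]) = 4.
The system is consistent.
Free variables = (unknowns) − (rank) = 5 − 4 = 1.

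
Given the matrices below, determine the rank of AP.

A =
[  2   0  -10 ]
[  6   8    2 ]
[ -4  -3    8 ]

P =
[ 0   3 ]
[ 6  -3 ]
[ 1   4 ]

First compute AP:
[[-10, -34],
 [ 50,   2],
 [-10,  29]]
Now row reduce the product.
R2 ← R2 + (5)·R1: [0, -168]
R3 ← R3 − R1: [0, 63]
R3 ← R3 + (3/8)·R2: [0, 0]
2 nonzero rows, so rank(AP) = 2.

2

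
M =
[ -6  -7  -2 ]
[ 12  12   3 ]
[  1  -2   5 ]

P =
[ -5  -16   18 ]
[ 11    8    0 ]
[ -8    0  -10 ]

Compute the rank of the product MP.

First compute MP:
[[-31,  40, -88],
 [ 48, -96, 186],
 [-67, -32, -32]]
Now row reduce the product.
R2 ← R2 + (48/31)·R1: [0, -1056/31, 1542/31]
R3 ← R3 − (67/31)·R1: [0, -3672/31, 4904/31]
R3 ← R3 − (153/44)·R2: [0, 0, -325/22]
3 nonzero rows, so rank(MP) = 3.

3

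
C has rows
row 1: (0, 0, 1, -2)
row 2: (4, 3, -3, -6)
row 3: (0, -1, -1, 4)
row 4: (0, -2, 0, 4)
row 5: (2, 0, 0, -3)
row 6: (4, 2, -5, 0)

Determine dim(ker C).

1

Row reduce to echelon form.
Swap R1 ↔ R2
R5 ← R5 − (1/2)·R1: [0, -3/2, 3/2, 0]
R6 ← R6 − R1: [0, -1, -2, 6]
Swap R2 ↔ R3
R4 ← R4 − (2)·R2: [0, 0, 2, -4]
R5 ← R5 − (3/2)·R2: [0, 0, 3, -6]
R6 ← R6 − R2: [0, 0, -1, 2]
R4 ← R4 − (2)·R3: [0, 0, 0, 0]
R5 ← R5 − (3)·R3: [0, 0, 0, 0]
R6 ← R6 + R3: [0, 0, 0, 0]
3 nonzero rows, so rank(C) = 3.
C has 4 columns; by rank–nullity, nullity = 4 − 3 = 1.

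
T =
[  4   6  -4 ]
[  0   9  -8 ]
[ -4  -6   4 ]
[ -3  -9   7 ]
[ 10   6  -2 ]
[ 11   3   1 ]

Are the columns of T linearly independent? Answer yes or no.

Row reduce T to echelon form.
R3 ← R3 + R1: [0, 0, 0]
R4 ← R4 + (3/4)·R1: [0, -9/2, 4]
R5 ← R5 − (5/2)·R1: [0, -9, 8]
R6 ← R6 − (11/4)·R1: [0, -27/2, 12]
R4 ← R4 + (1/2)·R2: [0, 0, 0]
R5 ← R5 + R2: [0, 0, 0]
R6 ← R6 + (3/2)·R2: [0, 0, 0]
2 pivots among 3 columns.
Only 2 < 3 pivot columns, so the columns are linearly dependent.

no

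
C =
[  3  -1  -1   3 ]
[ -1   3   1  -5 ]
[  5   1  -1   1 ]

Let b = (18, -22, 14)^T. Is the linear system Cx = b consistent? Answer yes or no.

yes

Row reduce the augmented matrix [C | b].
R2 ← R2 + (1/3)·R1: [0, 8/3, 2/3, -4, -16]
R3 ← R3 − (5/3)·R1: [0, 8/3, 2/3, -4, -16]
R3 ← R3 − R2: [0, 0, 0, 0, 0]
The echelon form has 2 nonzero rows, and every pivot lies in the first 4 columns, so rank(C) = rank([C|b]) = 2.
The system is consistent.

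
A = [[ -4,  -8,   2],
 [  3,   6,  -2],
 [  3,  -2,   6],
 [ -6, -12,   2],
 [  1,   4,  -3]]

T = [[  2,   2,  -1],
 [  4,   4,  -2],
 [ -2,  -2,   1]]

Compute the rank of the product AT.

1

First compute AT:
[[-44, -44,  22],
 [ 34,  34, -17],
 [-14, -14,   7],
 [-64, -64,  32],
 [ 24,  24, -12]]
Now row reduce the product.
R2 ← R2 + (17/22)·R1: [0, 0, 0]
R3 ← R3 − (7/22)·R1: [0, 0, 0]
R4 ← R4 − (16/11)·R1: [0, 0, 0]
R5 ← R5 + (6/11)·R1: [0, 0, 0]
1 nonzero row, so rank(AT) = 1.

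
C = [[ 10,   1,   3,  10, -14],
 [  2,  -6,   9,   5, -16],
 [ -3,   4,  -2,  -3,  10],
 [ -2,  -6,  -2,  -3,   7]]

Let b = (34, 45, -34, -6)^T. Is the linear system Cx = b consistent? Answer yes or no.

Row reduce the augmented matrix [C | b].
R2 ← R2 − (1/5)·R1: [0, -31/5, 42/5, 3, -66/5, 191/5]
R3 ← R3 + (3/10)·R1: [0, 43/10, -11/10, 0, 29/5, -119/5]
R4 ← R4 + (1/5)·R1: [0, -29/5, -7/5, -1, 21/5, 4/5]
R3 ← R3 + (43/62)·R2: [0, 0, 293/62, 129/62, -104/31, 167/62]
R4 ← R4 − (29/31)·R2: [0, 0, -287/31, -118/31, 513/31, -1083/31]
R4 ← R4 + (574/293)·R3: [0, 0, 0, 79/293, 2923/293, -8690/293]
The echelon form has 4 nonzero rows, and every pivot lies in the first 5 columns, so rank(C) = rank([C|b]) = 4.
The system is consistent.

yes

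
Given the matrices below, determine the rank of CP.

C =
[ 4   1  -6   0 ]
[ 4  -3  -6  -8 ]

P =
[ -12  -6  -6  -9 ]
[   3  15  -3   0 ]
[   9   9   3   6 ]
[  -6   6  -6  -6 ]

2

First compute CP:
[[-99, -63, -45, -72],
 [-63, -171,  15, -24]]
Now row reduce the product.
R2 ← R2 − (7/11)·R1: [0, -1440/11, 480/11, 240/11]
2 nonzero rows, so rank(CP) = 2.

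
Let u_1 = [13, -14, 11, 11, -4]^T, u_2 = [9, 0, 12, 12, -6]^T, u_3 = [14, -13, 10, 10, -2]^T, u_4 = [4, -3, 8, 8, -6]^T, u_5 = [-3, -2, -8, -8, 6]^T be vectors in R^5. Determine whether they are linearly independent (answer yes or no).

Form the matrix with these vectors as rows and row reduce.
R2 ← R2 − (9/13)·R1: [0, 126/13, 57/13, 57/13, -42/13]
R3 ← R3 − (14/13)·R1: [0, 27/13, -24/13, -24/13, 30/13]
R4 ← R4 − (4/13)·R1: [0, 17/13, 60/13, 60/13, -62/13]
R5 ← R5 + (3/13)·R1: [0, -68/13, -71/13, -71/13, 66/13]
R3 ← R3 − (3/14)·R2: [0, 0, -39/14, -39/14, 3]
R4 ← R4 − (17/126)·R2: [0, 0, 169/42, 169/42, -13/3]
R5 ← R5 + (34/63)·R2: [0, 0, -65/21, -65/21, 10/3]
R4 ← R4 + (13/9)·R3: [0, 0, 0, 0, 0]
R5 ← R5 − (10/9)·R3: [0, 0, 0, 0, 0]
3 nonzero rows, so the 5 vectors span a space of dimension 3.
Since 3 < 5, the vectors are linearly dependent.

no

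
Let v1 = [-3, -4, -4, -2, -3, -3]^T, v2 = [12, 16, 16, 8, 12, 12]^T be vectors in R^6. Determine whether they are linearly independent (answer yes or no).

no

Form the matrix with these vectors as rows and row reduce.
R2 ← R2 + (4)·R1: [0, 0, 0, 0, 0, 0]
1 nonzero row, so the 2 vectors span a space of dimension 1.
Since 1 < 2, the vectors are linearly dependent.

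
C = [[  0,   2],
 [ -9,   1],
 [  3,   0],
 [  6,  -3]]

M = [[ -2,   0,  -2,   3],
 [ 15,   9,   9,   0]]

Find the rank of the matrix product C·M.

2

First compute CM:
[[ 30,  18,  18,   0],
 [ 33,   9,  27, -27],
 [ -6,   0,  -6,   9],
 [-57, -27, -39,  18]]
Now row reduce the product.
R2 ← R2 − (11/10)·R1: [0, -54/5, 36/5, -27]
R3 ← R3 + (1/5)·R1: [0, 18/5, -12/5, 9]
R4 ← R4 + (19/10)·R1: [0, 36/5, -24/5, 18]
R3 ← R3 + (1/3)·R2: [0, 0, 0, 0]
R4 ← R4 + (2/3)·R2: [0, 0, 0, 0]
2 nonzero rows, so rank(CM) = 2.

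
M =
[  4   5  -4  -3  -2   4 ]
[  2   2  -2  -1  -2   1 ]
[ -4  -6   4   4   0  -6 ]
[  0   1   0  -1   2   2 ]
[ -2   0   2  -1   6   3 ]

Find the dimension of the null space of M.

Row reduce to echelon form.
R2 ← R2 − (1/2)·R1: [0, -1/2, 0, 1/2, -1, -1]
R3 ← R3 + R1: [0, -1, 0, 1, -2, -2]
R5 ← R5 + (1/2)·R1: [0, 5/2, 0, -5/2, 5, 5]
R3 ← R3 − (2)·R2: [0, 0, 0, 0, 0, 0]
R4 ← R4 + (2)·R2: [0, 0, 0, 0, 0, 0]
R5 ← R5 + (5)·R2: [0, 0, 0, 0, 0, 0]
2 nonzero rows, so rank(M) = 2.
M has 6 columns; by rank–nullity, nullity = 6 − 2 = 4.

4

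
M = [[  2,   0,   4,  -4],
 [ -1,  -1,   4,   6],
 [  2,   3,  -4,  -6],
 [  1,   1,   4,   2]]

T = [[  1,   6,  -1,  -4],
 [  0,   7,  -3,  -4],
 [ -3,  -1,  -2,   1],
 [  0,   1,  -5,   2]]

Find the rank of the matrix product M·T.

First compute MT:
[[-10,   4,  10, -12],
 [-13, -11, -34,  24],
 [ 14,  31,  27, -36],
 [-11,  11, -22,   0]]
Now row reduce the product.
R2 ← R2 − (13/10)·R1: [0, -81/5, -47, 198/5]
R3 ← R3 + (7/5)·R1: [0, 183/5, 41, -264/5]
R4 ← R4 − (11/10)·R1: [0, 33/5, -33, 66/5]
R3 ← R3 + (61/27)·R2: [0, 0, -1760/27, 110/3]
R4 ← R4 + (11/27)·R2: [0, 0, -1408/27, 88/3]
R4 ← R4 − (4/5)·R3: [0, 0, 0, 0]
3 nonzero rows, so rank(MT) = 3.

3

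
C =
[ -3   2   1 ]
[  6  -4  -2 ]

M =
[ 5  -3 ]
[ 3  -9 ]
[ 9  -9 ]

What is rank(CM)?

1

First compute CM:
[[  0, -18],
 [  0,  36]]
Now row reduce the product.
R2 ← R2 + (2)·R1: [0, 0]
1 nonzero row, so rank(CM) = 1.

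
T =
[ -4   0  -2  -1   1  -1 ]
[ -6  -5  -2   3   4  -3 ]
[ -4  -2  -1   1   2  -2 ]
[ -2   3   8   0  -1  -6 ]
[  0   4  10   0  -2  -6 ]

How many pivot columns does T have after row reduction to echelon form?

3

Row reduce to echelon form.
R2 ← R2 − (3/2)·R1: [0, -5, 1, 9/2, 5/2, -3/2]
R3 ← R3 − R1: [0, -2, 1, 2, 1, -1]
R4 ← R4 − (1/2)·R1: [0, 3, 9, 1/2, -3/2, -11/2]
R3 ← R3 − (2/5)·R2: [0, 0, 3/5, 1/5, 0, -2/5]
R4 ← R4 + (3/5)·R2: [0, 0, 48/5, 16/5, 0, -32/5]
R5 ← R5 + (4/5)·R2: [0, 0, 54/5, 18/5, 0, -36/5]
R4 ← R4 − (16)·R3: [0, 0, 0, 0, 0, 0]
R5 ← R5 − (18)·R3: [0, 0, 0, 0, 0, 0]
Echelon form has 3 nonzero rows, so rank(T) = 3.
Each nonzero row contributes one pivot column: 3 pivot columns.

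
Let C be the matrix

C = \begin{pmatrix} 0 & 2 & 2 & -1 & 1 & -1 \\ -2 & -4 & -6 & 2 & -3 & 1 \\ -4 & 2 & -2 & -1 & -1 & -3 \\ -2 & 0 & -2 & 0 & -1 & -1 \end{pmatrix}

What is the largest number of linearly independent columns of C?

2

Row reduce to echelon form.
Swap R1 ↔ R2
R3 ← R3 − (2)·R1: [0, 10, 10, -5, 5, -5]
R4 ← R4 − R1: [0, 4, 4, -2, 2, -2]
R3 ← R3 − (5)·R2: [0, 0, 0, 0, 0, 0]
R4 ← R4 − (2)·R2: [0, 0, 0, 0, 0, 0]
Echelon form has 2 nonzero rows, so rank(C) = 2.
The rank gives the maximum number of linearly independent columns: 2.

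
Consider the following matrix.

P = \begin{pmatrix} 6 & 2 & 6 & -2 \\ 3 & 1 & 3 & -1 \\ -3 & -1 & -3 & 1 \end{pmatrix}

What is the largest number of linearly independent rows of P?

Row reduce to echelon form.
R2 ← R2 − (1/2)·R1: [0, 0, 0, 0]
R3 ← R3 + (1/2)·R1: [0, 0, 0, 0]
Echelon form has 1 nonzero row, so rank(P) = 1.
The rank gives the maximum number of linearly independent rows: 1.

1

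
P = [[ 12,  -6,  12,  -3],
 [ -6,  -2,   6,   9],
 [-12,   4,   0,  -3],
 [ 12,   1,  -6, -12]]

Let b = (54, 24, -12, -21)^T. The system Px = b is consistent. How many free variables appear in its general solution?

1

Row reduce the augmented matrix [P | b].
R2 ← R2 + (1/2)·R1: [0, -5, 12, 15/2, 51]
R3 ← R3 + R1: [0, -2, 12, -6, 42]
R4 ← R4 − R1: [0, 7, -18, -9, -75]
R3 ← R3 − (2/5)·R2: [0, 0, 36/5, -9, 108/5]
R4 ← R4 + (7/5)·R2: [0, 0, -6/5, 3/2, -18/5]
R4 ← R4 + (1/6)·R3: [0, 0, 0, 0, 0]
The echelon form has 3 nonzero rows, and every pivot lies in the first 4 columns, so rank(P) = rank([P|b]) = 3.
The system is consistent.
Free variables = (unknowns) − (rank) = 4 − 3 = 1.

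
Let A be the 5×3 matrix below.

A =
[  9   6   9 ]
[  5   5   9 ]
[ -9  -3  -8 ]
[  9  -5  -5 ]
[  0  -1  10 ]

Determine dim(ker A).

0

Row reduce to echelon form.
R2 ← R2 − (5/9)·R1: [0, 5/3, 4]
R3 ← R3 + R1: [0, 3, 1]
R4 ← R4 − R1: [0, -11, -14]
R3 ← R3 − (9/5)·R2: [0, 0, -31/5]
R4 ← R4 + (33/5)·R2: [0, 0, 62/5]
R5 ← R5 + (3/5)·R2: [0, 0, 62/5]
R4 ← R4 + (2)·R3: [0, 0, 0]
R5 ← R5 + (2)·R3: [0, 0, 0]
3 nonzero rows, so rank(A) = 3.
A has 3 columns; by rank–nullity, nullity = 3 − 3 = 0.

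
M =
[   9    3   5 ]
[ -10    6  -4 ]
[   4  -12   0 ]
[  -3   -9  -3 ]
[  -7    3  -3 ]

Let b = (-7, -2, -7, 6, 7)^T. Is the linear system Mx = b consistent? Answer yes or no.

Row reduce the augmented matrix [M | b].
R2 ← R2 + (10/9)·R1: [0, 28/3, 14/9, -88/9]
R3 ← R3 − (4/9)·R1: [0, -40/3, -20/9, -35/9]
R4 ← R4 + (1/3)·R1: [0, -8, -4/3, 11/3]
R5 ← R5 + (7/9)·R1: [0, 16/3, 8/9, 14/9]
R3 ← R3 + (10/7)·R2: [0, 0, 0, -125/7]
R4 ← R4 + (6/7)·R2: [0, 0, 0, -33/7]
R5 ← R5 − (4/7)·R2: [0, 0, 0, 50/7]
R4 ← R4 − (33/125)·R3: [0, 0, 0, 0]
R5 ← R5 + (2/5)·R3: [0, 0, 0, 0]
The echelon form has 3 nonzero rows; the last pivot sits in the augmented column, so rank(M) = 2 but rank([M|b]) = 3.
Since the ranks differ, the system is inconsistent.

no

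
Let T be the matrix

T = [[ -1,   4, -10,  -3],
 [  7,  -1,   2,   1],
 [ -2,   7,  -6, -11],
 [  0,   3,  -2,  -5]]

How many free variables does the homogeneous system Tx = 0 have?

1

Row reduce to echelon form.
R2 ← R2 + (7)·R1: [0, 27, -68, -20]
R3 ← R3 − (2)·R1: [0, -1, 14, -5]
R3 ← R3 + (1/27)·R2: [0, 0, 310/27, -155/27]
R4 ← R4 − (1/9)·R2: [0, 0, 50/9, -25/9]
R4 ← R4 − (15/31)·R3: [0, 0, 0, 0]
3 nonzero rows, so rank(T) = 3.
T has 4 columns; by rank–nullity, nullity = 4 − 3 = 1.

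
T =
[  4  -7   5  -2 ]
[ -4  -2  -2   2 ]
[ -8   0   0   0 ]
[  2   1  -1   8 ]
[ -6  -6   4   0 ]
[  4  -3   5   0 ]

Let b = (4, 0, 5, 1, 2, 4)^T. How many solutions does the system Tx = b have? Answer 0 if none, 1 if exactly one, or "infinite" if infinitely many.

Row reduce the augmented matrix [T | b].
R2 ← R2 + R1: [0, -9, 3, 0, 4]
R3 ← R3 + (2)·R1: [0, -14, 10, -4, 13]
R4 ← R4 − (1/2)·R1: [0, 9/2, -7/2, 9, -1]
R5 ← R5 + (3/2)·R1: [0, -33/2, 23/2, -3, 8]
R6 ← R6 − R1: [0, 4, 0, 2, 0]
R3 ← R3 − (14/9)·R2: [0, 0, 16/3, -4, 61/9]
R4 ← R4 + (1/2)·R2: [0, 0, -2, 9, 1]
R5 ← R5 − (11/6)·R2: [0, 0, 6, -3, 2/3]
R6 ← R6 + (4/9)·R2: [0, 0, 4/3, 2, 16/9]
R4 ← R4 + (3/8)·R3: [0, 0, 0, 15/2, 85/24]
R5 ← R5 − (9/8)·R3: [0, 0, 0, 3/2, -167/24]
R6 ← R6 − (1/4)·R3: [0, 0, 0, 3, 1/12]
R5 ← R5 − (1/5)·R4: [0, 0, 0, 0, -23/3]
R6 ← R6 − (2/5)·R4: [0, 0, 0, 0, -4/3]
R6 ← R6 − (4/23)·R5: [0, 0, 0, 0, 0]
The echelon form has 5 nonzero rows; the last pivot sits in the augmented column, so rank(T) = 4 but rank([T|b]) = 5.
Since the ranks differ, the system is inconsistent.
It has no solutions.

0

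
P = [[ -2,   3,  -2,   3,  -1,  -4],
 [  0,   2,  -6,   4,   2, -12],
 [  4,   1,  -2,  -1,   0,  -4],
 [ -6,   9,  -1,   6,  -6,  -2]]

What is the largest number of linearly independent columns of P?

3

Row reduce to echelon form.
R3 ← R3 + (2)·R1: [0, 7, -6, 5, -2, -12]
R4 ← R4 − (3)·R1: [0, 0, 5, -3, -3, 10]
R3 ← R3 − (7/2)·R2: [0, 0, 15, -9, -9, 30]
R4 ← R4 − (1/3)·R3: [0, 0, 0, 0, 0, 0]
Echelon form has 3 nonzero rows, so rank(P) = 3.
The rank gives the maximum number of linearly independent columns: 3.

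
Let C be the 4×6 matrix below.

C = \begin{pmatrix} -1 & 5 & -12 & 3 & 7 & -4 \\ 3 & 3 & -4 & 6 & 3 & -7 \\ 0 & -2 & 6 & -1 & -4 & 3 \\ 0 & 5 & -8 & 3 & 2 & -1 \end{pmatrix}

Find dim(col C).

4

Row reduce to echelon form.
R2 ← R2 + (3)·R1: [0, 18, -40, 15, 24, -19]
R3 ← R3 + (1/9)·R2: [0, 0, 14/9, 2/3, -4/3, 8/9]
R4 ← R4 − (5/18)·R2: [0, 0, 28/9, -7/6, -14/3, 77/18]
R4 ← R4 − (2)·R3: [0, 0, 0, -5/2, -2, 5/2]
Echelon form has 4 nonzero rows, so rank(C) = 4.
The column space has dimension equal to the rank: 4.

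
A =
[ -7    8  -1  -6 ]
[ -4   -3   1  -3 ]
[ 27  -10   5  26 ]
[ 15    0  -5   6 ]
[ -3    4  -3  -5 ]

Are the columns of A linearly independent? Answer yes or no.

yes

Row reduce A to echelon form.
R2 ← R2 − (4/7)·R1: [0, -53/7, 11/7, 3/7]
R3 ← R3 + (27/7)·R1: [0, 146/7, 8/7, 20/7]
R4 ← R4 + (15/7)·R1: [0, 120/7, -50/7, -48/7]
R5 ← R5 − (3/7)·R1: [0, 4/7, -18/7, -17/7]
R3 ← R3 + (146/53)·R2: [0, 0, 290/53, 214/53]
R4 ← R4 + (120/53)·R2: [0, 0, -190/53, -312/53]
R5 ← R5 + (4/53)·R2: [0, 0, -130/53, -127/53]
R4 ← R4 + (19/29)·R3: [0, 0, 0, -94/29]
R5 ← R5 + (13/29)·R3: [0, 0, 0, -17/29]
R5 ← R5 − (17/94)·R4: [0, 0, 0, 0]
4 pivots among 4 columns.
Every column is a pivot column, so the columns are linearly independent.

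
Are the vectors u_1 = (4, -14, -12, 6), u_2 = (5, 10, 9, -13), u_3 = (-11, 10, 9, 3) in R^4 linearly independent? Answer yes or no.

yes

Form the matrix with these vectors as rows and row reduce.
R2 ← R2 − (5/4)·R1: [0, 55/2, 24, -41/2]
R3 ← R3 + (11/4)·R1: [0, -57/2, -24, 39/2]
R3 ← R3 + (57/55)·R2: [0, 0, 48/55, -96/55]
3 nonzero rows, so the 3 vectors span a space of dimension 3.
Since 3 = 3, the vectors are linearly independent.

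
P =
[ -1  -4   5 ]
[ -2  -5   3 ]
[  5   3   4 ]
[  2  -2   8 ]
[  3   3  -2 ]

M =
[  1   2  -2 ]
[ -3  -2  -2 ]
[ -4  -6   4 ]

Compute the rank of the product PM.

2

First compute PM:
[[ -9, -24,  30],
 [  1, -12,  26],
 [-20, -20,   0],
 [-24, -40,  32],
 [  2,  12, -20]]
Now row reduce the product.
R2 ← R2 + (1/9)·R1: [0, -44/3, 88/3]
R3 ← R3 − (20/9)·R1: [0, 100/3, -200/3]
R4 ← R4 − (8/3)·R1: [0, 24, -48]
R5 ← R5 + (2/9)·R1: [0, 20/3, -40/3]
R3 ← R3 + (25/11)·R2: [0, 0, 0]
R4 ← R4 + (18/11)·R2: [0, 0, 0]
R5 ← R5 + (5/11)·R2: [0, 0, 0]
2 nonzero rows, so rank(PM) = 2.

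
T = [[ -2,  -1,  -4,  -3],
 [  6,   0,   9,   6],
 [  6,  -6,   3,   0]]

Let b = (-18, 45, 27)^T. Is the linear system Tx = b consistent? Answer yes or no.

Row reduce the augmented matrix [T | b].
R2 ← R2 + (3)·R1: [0, -3, -3, -3, -9]
R3 ← R3 + (3)·R1: [0, -9, -9, -9, -27]
R3 ← R3 − (3)·R2: [0, 0, 0, 0, 0]
The echelon form has 2 nonzero rows, and every pivot lies in the first 4 columns, so rank(T) = rank([T|b]) = 2.
The system is consistent.

yes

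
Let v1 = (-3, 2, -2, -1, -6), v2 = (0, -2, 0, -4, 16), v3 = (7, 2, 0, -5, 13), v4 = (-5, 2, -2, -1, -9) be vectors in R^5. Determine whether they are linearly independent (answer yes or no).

Form the matrix with these vectors as rows and row reduce.
R3 ← R3 + (7/3)·R1: [0, 20/3, -14/3, -22/3, -1]
R4 ← R4 − (5/3)·R1: [0, -4/3, 4/3, 2/3, 1]
R3 ← R3 + (10/3)·R2: [0, 0, -14/3, -62/3, 157/3]
R4 ← R4 − (2/3)·R2: [0, 0, 4/3, 10/3, -29/3]
R4 ← R4 + (2/7)·R3: [0, 0, 0, -18/7, 37/7]
4 nonzero rows, so the 4 vectors span a space of dimension 4.
Since 4 = 4, the vectors are linearly independent.

yes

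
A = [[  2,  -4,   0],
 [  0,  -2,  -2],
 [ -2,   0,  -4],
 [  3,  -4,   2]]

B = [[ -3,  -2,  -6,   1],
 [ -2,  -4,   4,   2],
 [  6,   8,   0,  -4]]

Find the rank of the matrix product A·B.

2

First compute AB:
[[  2,  12, -28,  -6],
 [ -8,  -8,  -8,   4],
 [-18, -28,  12,  14],
 [ 11,  26, -34, -13]]
Now row reduce the product.
R2 ← R2 + (4)·R1: [0, 40, -120, -20]
R3 ← R3 + (9)·R1: [0, 80, -240, -40]
R4 ← R4 − (11/2)·R1: [0, -40, 120, 20]
R3 ← R3 − (2)·R2: [0, 0, 0, 0]
R4 ← R4 + R2: [0, 0, 0, 0]
2 nonzero rows, so rank(AB) = 2.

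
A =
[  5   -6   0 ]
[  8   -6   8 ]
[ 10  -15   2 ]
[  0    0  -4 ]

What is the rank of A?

Row reduce to echelon form.
R2 ← R2 − (8/5)·R1: [0, 18/5, 8]
R3 ← R3 − (2)·R1: [0, -3, 2]
R3 ← R3 + (5/6)·R2: [0, 0, 26/3]
R4 ← R4 + (6/13)·R3: [0, 0, 0]
Echelon form has 3 nonzero rows, so rank(A) = 3.

3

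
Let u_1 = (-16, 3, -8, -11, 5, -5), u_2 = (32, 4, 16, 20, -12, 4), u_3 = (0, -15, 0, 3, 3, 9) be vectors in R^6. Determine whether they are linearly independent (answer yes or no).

no

Form the matrix with these vectors as rows and row reduce.
R2 ← R2 + (2)·R1: [0, 10, 0, -2, -2, -6]
R3 ← R3 + (3/2)·R2: [0, 0, 0, 0, 0, 0]
2 nonzero rows, so the 3 vectors span a space of dimension 2.
Since 2 < 3, the vectors are linearly dependent.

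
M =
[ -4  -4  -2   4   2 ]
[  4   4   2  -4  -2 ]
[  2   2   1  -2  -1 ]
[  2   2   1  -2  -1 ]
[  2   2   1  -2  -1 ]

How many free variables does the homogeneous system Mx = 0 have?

Row reduce to echelon form.
R2 ← R2 + R1: [0, 0, 0, 0, 0]
R3 ← R3 + (1/2)·R1: [0, 0, 0, 0, 0]
R4 ← R4 + (1/2)·R1: [0, 0, 0, 0, 0]
R5 ← R5 + (1/2)·R1: [0, 0, 0, 0, 0]
1 nonzero row, so rank(M) = 1.
M has 5 columns; by rank–nullity, nullity = 5 − 1 = 4.

4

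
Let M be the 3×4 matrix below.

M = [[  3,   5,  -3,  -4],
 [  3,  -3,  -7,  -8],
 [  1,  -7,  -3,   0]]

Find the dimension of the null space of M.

Row reduce to echelon form.
R2 ← R2 − R1: [0, -8, -4, -4]
R3 ← R3 − (1/3)·R1: [0, -26/3, -2, 4/3]
R3 ← R3 − (13/12)·R2: [0, 0, 7/3, 17/3]
3 nonzero rows, so rank(M) = 3.
M has 4 columns; by rank–nullity, nullity = 4 − 3 = 1.

1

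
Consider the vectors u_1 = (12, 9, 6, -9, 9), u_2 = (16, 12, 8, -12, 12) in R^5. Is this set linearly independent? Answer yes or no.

no

Form the matrix with these vectors as rows and row reduce.
R2 ← R2 − (4/3)·R1: [0, 0, 0, 0, 0]
1 nonzero row, so the 2 vectors span a space of dimension 1.
Since 1 < 2, the vectors are linearly dependent.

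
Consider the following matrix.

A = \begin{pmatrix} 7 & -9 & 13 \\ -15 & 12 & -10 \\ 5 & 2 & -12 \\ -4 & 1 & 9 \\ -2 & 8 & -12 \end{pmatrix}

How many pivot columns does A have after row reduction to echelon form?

3

Row reduce to echelon form.
R2 ← R2 + (15/7)·R1: [0, -51/7, 125/7]
R3 ← R3 − (5/7)·R1: [0, 59/7, -149/7]
R4 ← R4 + (4/7)·R1: [0, -29/7, 115/7]
R5 ← R5 + (2/7)·R1: [0, 38/7, -58/7]
R3 ← R3 + (59/51)·R2: [0, 0, -32/51]
R4 ← R4 − (29/51)·R2: [0, 0, 320/51]
R5 ← R5 + (38/51)·R2: [0, 0, 256/51]
R4 ← R4 + (10)·R3: [0, 0, 0]
R5 ← R5 + (8)·R3: [0, 0, 0]
Echelon form has 3 nonzero rows, so rank(A) = 3.
Each nonzero row contributes one pivot column: 3 pivot columns.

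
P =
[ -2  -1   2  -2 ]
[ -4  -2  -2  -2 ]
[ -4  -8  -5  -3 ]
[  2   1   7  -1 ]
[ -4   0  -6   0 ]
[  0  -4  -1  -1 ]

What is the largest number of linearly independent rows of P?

3

Row reduce to echelon form.
R2 ← R2 − (2)·R1: [0, 0, -6, 2]
R3 ← R3 − (2)·R1: [0, -6, -9, 1]
R4 ← R4 + R1: [0, 0, 9, -3]
R5 ← R5 − (2)·R1: [0, 2, -10, 4]
Swap R2 ↔ R3
R5 ← R5 + (1/3)·R2: [0, 0, -13, 13/3]
R6 ← R6 − (2/3)·R2: [0, 0, 5, -5/3]
R4 ← R4 + (3/2)·R3: [0, 0, 0, 0]
R5 ← R5 − (13/6)·R3: [0, 0, 0, 0]
R6 ← R6 + (5/6)·R3: [0, 0, 0, 0]
Echelon form has 3 nonzero rows, so rank(P) = 3.
The rank gives the maximum number of linearly independent rows: 3.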